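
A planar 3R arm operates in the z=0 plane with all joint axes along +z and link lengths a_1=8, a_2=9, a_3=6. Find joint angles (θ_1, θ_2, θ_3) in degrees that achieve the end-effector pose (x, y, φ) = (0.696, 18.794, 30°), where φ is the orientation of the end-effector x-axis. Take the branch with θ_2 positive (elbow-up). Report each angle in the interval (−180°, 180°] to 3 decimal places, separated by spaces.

89.998 30.005 -90.003

wrist centre = target − a_3·(cos φ, sin φ) = (-4.5002, 15.7940)
cos θ_2 = (269.7018−8²−9²)/(2·8·9) = 0.8660; θ_2 = 30.0047° (elbow-up)
β = atan2(15.7940,-4.5002) = 105.9037°; ψ = atan2(4.5006,15.7939) = 15.9055°
θ_1 = β − ψ = 89.9983°
θ_3 = φ − θ_1 − θ_2 = -90.0029° (wrapped to (-180°,180°])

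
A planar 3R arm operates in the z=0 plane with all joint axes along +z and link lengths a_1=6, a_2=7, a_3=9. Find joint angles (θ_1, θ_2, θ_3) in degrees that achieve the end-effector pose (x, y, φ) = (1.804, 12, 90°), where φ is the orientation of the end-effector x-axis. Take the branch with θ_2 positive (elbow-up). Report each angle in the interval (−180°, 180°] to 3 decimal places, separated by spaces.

-32.037 149.999 -27.962

wrist centre = target − a_3·(cos φ, sin φ) = (1.8040, 3.0000)
cos θ_2 = (12.2544−6²−7²)/(2·6·7) = -0.8660; θ_2 = 149.9992° (elbow-up)
β = atan2(3.0000,1.8040) = 58.9801°; ψ = atan2(3.5001,-0.0621) = 91.0170°
θ_1 = β − ψ = -32.0369°
θ_3 = φ − θ_1 − θ_2 = -27.9624° (wrapped to (-180°,180°])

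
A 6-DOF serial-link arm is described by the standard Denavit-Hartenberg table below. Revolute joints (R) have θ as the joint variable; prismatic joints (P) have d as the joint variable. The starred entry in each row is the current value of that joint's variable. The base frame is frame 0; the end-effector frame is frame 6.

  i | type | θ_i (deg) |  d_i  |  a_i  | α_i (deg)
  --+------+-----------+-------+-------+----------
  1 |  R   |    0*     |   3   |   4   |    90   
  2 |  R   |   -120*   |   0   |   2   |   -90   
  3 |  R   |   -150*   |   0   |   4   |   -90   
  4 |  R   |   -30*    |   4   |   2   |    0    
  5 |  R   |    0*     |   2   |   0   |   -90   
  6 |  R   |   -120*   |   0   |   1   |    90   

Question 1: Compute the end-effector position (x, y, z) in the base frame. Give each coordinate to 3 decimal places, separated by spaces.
4.228 -8.596 1.894

after link 1: o_1 = (4.0000, 0.0000, 3.0000)
after link 2: o_2 = (3.0000, -0.0000, 1.2679)
after link 3: o_3 = (4.7321, -2.0000, 4.2679)
after link 4: o_4 = (5.3481, -6.3301, 3.3349)
after link 5: o_5 = (4.8481, -8.0622, 2.4689)
after link 6: o_6 = (4.2276, -8.5957, 1.8942)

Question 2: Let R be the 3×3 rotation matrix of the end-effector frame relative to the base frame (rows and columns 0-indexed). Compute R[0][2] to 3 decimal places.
End-effector z-axis (col 2 of R) = (-0.5748,0.8080,-0.1295)
R[0][2] = -0.5748

-0.575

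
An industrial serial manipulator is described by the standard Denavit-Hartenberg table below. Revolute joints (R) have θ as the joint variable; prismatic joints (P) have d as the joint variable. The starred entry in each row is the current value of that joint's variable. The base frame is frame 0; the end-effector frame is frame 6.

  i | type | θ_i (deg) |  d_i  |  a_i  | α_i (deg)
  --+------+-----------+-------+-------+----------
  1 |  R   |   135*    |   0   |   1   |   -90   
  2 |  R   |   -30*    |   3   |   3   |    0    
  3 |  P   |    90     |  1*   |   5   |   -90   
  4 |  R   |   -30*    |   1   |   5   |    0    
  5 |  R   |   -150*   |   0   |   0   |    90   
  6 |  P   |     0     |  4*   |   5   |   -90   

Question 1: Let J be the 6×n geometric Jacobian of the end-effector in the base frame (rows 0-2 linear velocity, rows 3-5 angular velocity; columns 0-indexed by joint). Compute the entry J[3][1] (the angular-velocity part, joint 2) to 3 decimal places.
axis z_1 = (-0.7071,-0.7071,0.0000); lever o_n−o_1 = (-4.5234,0.9879,-2.7500)
cross product → J_v[:, 1] = (1.9445,-1.9445,-3.8971)
J_ω[:, 1] = z_1
entry J[3][1] = -0.7071

-0.707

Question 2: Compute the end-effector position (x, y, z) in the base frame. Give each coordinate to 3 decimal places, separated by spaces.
after link 1: o_1 = (-0.7071, 0.7071, 0.0000)
after link 2: o_2 = (-4.6655, 0.4229, 1.5000)
after link 3: o_3 = (-7.1404, 1.4836, -2.8301)
after link 4: o_4 = (-9.8267, 0.6344, -7.0801)
after link 5: o_5 = (-9.8267, 0.6344, -7.0801)
after link 6: o_6 = (-5.2305, 1.6950, -2.7500)

-5.231 1.695 -2.750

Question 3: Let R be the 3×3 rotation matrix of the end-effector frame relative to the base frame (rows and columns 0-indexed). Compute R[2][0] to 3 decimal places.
End-effector x-axis (col 0 of R) = (0.3536,-0.3536,0.8660)
R[2][0] = 0.8660

0.866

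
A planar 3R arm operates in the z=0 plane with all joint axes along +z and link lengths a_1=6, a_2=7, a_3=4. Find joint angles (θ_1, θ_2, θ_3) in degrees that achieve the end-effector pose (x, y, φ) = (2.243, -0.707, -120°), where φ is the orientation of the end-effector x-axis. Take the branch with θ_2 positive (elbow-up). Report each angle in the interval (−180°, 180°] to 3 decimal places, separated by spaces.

wrist centre = target − a_3·(cos φ, sin φ) = (4.2430, 2.7571)
cos θ_2 = (25.6047−6²−7²)/(2·6·7) = -0.7071; θ_2 = 134.9984° (elbow-up)
β = atan2(2.7571,4.2430) = 33.0158°; ψ = atan2(4.9499,1.0504) = 78.0193°
θ_1 = β − ψ = -45.0035°
θ_3 = φ − θ_1 − θ_2 = 150.0051° (wrapped to (-180°,180°])

-45.003 134.998 150.005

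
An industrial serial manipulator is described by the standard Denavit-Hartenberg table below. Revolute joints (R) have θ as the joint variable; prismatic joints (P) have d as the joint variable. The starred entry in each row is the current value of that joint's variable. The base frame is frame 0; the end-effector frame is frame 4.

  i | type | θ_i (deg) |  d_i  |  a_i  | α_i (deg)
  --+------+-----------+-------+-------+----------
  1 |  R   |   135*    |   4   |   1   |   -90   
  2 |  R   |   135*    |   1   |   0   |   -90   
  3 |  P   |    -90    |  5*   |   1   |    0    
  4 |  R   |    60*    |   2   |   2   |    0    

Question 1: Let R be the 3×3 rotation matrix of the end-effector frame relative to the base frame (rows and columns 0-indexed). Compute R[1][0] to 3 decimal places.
End-effector x-axis (col 0 of R) = (0.0795,-0.7866,-0.6124)
R[1][0] = -0.7866

-0.787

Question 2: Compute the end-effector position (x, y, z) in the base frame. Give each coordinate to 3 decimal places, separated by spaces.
1.538 -5.780 7.725

after link 1: o_1 = (-0.7071, 0.7071, 4.0000)
after link 2: o_2 = (-1.4142, 0.0000, 4.0000)
after link 3: o_3 = (0.3787, -3.2071, 7.5355)
after link 4: o_4 = (1.5376, -5.7802, 7.7250)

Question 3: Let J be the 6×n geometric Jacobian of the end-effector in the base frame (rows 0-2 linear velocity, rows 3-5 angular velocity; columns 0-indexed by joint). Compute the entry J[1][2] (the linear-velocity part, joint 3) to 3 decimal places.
prismatic axis z_2 = (0.5000,-0.5000,0.7071)
J_v[:, 2] = z_2; J_ω[:, 2] = (0,0,0)
entry J[1][2] = -0.5000

-0.500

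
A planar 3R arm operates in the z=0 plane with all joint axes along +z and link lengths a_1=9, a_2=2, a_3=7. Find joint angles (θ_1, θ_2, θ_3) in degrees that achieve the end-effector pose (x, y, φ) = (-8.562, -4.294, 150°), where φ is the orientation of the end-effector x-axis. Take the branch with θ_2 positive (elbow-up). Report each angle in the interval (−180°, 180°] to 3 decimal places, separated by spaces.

-119.999 120.008 149.991

wrist centre = target − a_3·(cos φ, sin φ) = (-2.4998, -7.7940)
cos θ_2 = (66.9955−9²−2²)/(2·9·2) = -0.5001; θ_2 = 120.0082° (elbow-up)
β = atan2(-7.7940,-2.4998) = -107.7830°; ψ = atan2(1.7319,7.9998) = 12.2157°
θ_1 = β − ψ = -119.9987°
θ_3 = φ − θ_1 − θ_2 = 149.9905° (wrapped to (-180°,180°])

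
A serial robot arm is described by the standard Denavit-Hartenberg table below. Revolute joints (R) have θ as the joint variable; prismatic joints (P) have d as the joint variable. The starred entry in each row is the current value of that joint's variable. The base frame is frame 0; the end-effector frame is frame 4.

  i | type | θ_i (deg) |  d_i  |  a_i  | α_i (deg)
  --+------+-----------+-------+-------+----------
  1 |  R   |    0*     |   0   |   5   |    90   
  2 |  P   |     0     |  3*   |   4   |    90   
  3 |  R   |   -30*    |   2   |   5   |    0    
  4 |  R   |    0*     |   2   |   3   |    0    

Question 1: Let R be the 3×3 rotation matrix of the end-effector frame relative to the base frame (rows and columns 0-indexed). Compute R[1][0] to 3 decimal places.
End-effector x-axis (col 0 of R) = (0.8660,0.5000,-0.0000)
R[1][0] = 0.5000

0.500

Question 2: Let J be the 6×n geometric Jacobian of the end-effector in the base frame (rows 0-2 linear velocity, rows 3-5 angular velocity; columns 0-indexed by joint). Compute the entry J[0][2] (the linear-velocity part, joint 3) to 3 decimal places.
axis z_2 = (0.0000,-0.0000,-1.0000); lever o_n−o_2 = (6.9282,4.0000,-4.0000)
cross product → J_v[:, 2] = (4.0000,-6.9282,0.0000)
J_ω[:, 2] = z_2
entry J[0][2] = 4.0000

4.000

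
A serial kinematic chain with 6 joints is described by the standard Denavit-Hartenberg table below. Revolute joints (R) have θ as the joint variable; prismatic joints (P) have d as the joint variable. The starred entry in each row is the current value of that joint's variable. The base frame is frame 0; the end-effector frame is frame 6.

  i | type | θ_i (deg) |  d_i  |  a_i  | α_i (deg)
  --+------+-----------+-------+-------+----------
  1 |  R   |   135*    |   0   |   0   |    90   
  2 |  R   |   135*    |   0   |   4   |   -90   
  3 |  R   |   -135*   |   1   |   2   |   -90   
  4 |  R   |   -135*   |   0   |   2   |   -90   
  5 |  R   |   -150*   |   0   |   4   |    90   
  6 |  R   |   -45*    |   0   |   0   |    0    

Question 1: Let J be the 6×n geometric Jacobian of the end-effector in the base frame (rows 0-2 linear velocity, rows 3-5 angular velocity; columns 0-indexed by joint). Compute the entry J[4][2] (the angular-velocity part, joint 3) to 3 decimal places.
-0.500

axis z_2 = (0.5000,-0.5000,-0.7071); lever o_n−o_2 = (2.1340,2.9013,-0.4927)
cross product → J_v[:, 2] = (2.2979,-1.2626,2.5176)
J_ω[:, 2] = z_2
entry J[4][2] = -0.5000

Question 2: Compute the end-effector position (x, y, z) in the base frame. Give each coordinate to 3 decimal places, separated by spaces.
4.134 0.901 2.336

after link 1: o_1 = (0.0000, 0.0000, 0.0000)
after link 2: o_2 = (2.0000, -2.0000, 2.8284)
after link 3: o_3 = (2.7929, -0.7929, 1.1213)
after link 4: o_4 = (3.2929, -2.7071, 0.8284)
after link 5: o_5 = (4.1340, 0.9013, 2.3357)
after link 6: o_6 = (4.1340, 0.9013, 2.3357)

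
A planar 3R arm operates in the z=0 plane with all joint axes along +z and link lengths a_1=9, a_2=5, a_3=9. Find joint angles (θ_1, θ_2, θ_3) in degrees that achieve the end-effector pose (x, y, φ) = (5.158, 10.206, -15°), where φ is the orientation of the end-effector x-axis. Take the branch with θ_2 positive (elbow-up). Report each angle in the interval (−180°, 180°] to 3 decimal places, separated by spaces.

89.998 45.005 -150.003

wrist centre = target − a_3·(cos φ, sin φ) = (-3.5353, 12.5354)
cos θ_2 = (169.6341−9²−5²)/(2·9·5) = 0.7070; θ_2 = 45.0050° (elbow-up)
β = atan2(12.5354,-3.5353) = 105.7500°; ψ = atan2(3.5358,12.5352) = 15.7523°
θ_1 = β − ψ = 89.9977°
θ_3 = φ − θ_1 − θ_2 = -150.0026° (wrapped to (-180°,180°])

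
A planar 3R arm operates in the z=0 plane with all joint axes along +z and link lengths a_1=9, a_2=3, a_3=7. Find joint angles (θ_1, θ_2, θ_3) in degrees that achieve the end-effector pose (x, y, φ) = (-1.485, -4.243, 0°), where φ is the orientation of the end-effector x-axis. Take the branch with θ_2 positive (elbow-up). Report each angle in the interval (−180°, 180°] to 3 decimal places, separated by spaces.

-171.867 90.002 81.866

wrist centre = target − a_3·(cos φ, sin φ) = (-8.4850, -4.2430)
cos θ_2 = (89.9983−9²−3²)/(2·9·3) = -0.0000; θ_2 = 90.0018° (elbow-up)
β = atan2(-4.2430,-8.4850) = -153.4322°; ψ = atan2(3.0000,8.9999) = 18.4351°
θ_1 = β − ψ = -171.8674°
θ_3 = φ − θ_1 − θ_2 = 81.8655° (wrapped to (-180°,180°])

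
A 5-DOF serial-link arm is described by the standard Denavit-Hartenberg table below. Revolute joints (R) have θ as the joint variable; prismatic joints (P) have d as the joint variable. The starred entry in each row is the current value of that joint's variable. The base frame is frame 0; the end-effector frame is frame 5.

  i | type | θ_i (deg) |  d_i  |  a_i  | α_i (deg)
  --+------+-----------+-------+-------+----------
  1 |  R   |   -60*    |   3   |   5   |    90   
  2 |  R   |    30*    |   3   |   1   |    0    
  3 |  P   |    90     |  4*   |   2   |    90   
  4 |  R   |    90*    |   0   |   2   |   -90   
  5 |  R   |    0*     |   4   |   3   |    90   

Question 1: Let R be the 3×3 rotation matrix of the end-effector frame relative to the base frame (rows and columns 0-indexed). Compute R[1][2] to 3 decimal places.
End-effector z-axis (col 2 of R) = (0.4330,-0.7500,0.5000)
R[1][2] = -0.7500

-0.750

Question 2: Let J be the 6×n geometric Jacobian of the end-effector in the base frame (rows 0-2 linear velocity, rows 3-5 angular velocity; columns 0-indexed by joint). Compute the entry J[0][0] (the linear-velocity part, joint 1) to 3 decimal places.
11.946

axis z_0 = ẑ; lever o_n−o_0 = (-6.9593,-11.9462,1.7679)
cross product → J_v[:, 0] = (11.9462,-6.9593,0.0000)
J_ω[:, 0] = z_0
entry J[0][0] = 11.9462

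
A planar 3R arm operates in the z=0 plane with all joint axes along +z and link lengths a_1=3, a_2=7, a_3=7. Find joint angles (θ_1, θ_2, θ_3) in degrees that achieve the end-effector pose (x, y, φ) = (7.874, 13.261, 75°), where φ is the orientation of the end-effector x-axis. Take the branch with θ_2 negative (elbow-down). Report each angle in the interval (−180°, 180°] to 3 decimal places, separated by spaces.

wrist centre = target − a_3·(cos φ, sin φ) = (6.0623, 6.4995)
cos θ_2 = (78.9948−3²−7²)/(2·3·7) = 0.4999; θ_2 = -60.0081° (elbow-down)
β = atan2(6.4995,6.0623) = 46.9936°; ψ = atan2(-6.0627,6.4991) = -43.0100°
θ_1 = β − ψ = 90.0036°
θ_3 = φ − θ_1 − θ_2 = 45.0045° (wrapped to (-180°,180°])

90.004 -60.008 45.005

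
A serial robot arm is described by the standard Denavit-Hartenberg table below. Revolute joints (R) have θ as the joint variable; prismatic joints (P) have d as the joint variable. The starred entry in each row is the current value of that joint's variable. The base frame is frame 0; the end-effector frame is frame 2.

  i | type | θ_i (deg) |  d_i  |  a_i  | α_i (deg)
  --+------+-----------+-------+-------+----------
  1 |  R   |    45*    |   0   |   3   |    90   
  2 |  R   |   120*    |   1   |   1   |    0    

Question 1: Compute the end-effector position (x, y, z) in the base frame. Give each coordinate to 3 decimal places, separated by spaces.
2.475 1.061 0.866

after link 1: o_1 = (2.1213, 2.1213, 0.0000)
after link 2: o_2 = (2.4749, 1.0607, 0.8660)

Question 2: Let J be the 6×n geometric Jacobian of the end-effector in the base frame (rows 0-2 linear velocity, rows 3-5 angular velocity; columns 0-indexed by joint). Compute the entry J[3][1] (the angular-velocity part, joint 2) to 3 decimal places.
axis z_1 = (0.7071,-0.7071,0.0000); lever o_n−o_1 = (0.3536,-1.0607,0.8660)
cross product → J_v[:, 1] = (-0.6124,-0.6124,-0.5000)
J_ω[:, 1] = z_1
entry J[3][1] = 0.7071

0.707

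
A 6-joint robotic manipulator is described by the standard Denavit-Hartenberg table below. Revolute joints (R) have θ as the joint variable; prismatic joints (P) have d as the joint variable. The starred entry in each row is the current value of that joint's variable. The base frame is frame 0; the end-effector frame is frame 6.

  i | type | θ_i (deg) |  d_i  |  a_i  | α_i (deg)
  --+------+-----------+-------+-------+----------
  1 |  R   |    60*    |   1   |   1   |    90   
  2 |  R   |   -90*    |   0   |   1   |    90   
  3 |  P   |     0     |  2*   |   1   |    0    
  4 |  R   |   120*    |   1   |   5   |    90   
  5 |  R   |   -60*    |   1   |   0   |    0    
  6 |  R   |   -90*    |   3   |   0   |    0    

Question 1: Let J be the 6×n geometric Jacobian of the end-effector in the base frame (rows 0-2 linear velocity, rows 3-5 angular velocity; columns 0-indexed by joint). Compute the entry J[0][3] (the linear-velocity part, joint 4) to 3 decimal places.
axis z_3 = (-0.5000,-0.8660,-0.0000); lever o_n−o_3 = (4.9821,-4.0311,-0.9641)
cross product → J_v[:, 3] = (0.8349,-0.4821,6.3301)
J_ω[:, 3] = z_3
entry J[0][3] = 0.8349

0.835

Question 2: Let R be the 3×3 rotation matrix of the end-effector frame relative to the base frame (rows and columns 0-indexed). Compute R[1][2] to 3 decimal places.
-0.250

End-effector z-axis (col 2 of R) = (0.4330,-0.2500,-0.8660)
R[1][2] = -0.2500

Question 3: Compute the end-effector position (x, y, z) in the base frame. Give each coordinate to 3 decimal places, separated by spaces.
after link 1: o_1 = (0.5000, 0.8660, 1.0000)
after link 2: o_2 = (0.5000, 0.8660, 0.0000)
after link 3: o_3 = (-0.5000, -0.8660, -1.0000)
after link 4: o_4 = (2.7500, -3.8971, 1.5000)
after link 5: o_5 = (3.1830, -4.1471, 0.6340)
after link 6: o_6 = (4.4821, -4.8971, -1.9641)

4.482 -4.897 -1.964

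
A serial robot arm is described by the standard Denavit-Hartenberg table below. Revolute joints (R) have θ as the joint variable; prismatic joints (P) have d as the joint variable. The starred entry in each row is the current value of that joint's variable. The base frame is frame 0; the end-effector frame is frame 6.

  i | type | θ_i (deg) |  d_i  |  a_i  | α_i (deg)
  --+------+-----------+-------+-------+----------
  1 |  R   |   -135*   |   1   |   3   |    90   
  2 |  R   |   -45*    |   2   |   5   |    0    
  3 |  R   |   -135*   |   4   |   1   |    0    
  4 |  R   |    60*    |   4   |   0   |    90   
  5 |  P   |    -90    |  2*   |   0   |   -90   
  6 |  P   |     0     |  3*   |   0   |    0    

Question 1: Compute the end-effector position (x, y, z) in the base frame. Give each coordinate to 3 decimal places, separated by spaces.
after link 1: o_1 = (-2.1213, -2.1213, 1.0000)
after link 2: o_2 = (-6.0355, -3.2071, -2.5355)
after link 3: o_3 = (-8.1569, 0.3284, -2.5355)
after link 4: o_4 = (-10.9853, 3.1569, -2.5355)
after link 5: o_5 = (-9.7605, 4.3816, -1.5355)
after link 6: o_6 = (-8.6999, 5.4423, -4.1336)

-8.700 5.442 -4.134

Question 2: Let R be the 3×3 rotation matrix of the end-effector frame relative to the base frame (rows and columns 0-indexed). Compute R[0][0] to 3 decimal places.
End-effector x-axis (col 0 of R) = (0.7071,-0.7071,-0.0000)
R[0][0] = 0.7071

0.707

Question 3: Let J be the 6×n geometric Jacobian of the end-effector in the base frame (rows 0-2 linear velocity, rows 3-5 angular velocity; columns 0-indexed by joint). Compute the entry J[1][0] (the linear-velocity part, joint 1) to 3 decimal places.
-8.700

axis z_0 = ẑ; lever o_n−o_0 = (-8.6999,5.4423,-4.1336)
cross product → J_v[:, 0] = (-5.4423,-8.6999,0.0000)
J_ω[:, 0] = z_0
entry J[1][0] = -8.6999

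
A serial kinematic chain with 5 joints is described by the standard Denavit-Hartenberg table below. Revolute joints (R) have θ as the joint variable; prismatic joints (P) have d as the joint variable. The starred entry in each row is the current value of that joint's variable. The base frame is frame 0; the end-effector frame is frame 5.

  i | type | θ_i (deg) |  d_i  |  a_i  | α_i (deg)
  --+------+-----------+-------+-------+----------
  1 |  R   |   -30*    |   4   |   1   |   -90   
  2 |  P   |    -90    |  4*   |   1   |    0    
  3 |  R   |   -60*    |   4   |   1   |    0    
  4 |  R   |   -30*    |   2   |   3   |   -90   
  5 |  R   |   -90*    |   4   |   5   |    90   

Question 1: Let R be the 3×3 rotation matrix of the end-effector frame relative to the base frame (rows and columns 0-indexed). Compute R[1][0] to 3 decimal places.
End-effector x-axis (col 0 of R) = (0.5000,0.8660,0.0000)
R[1][0] = 0.8660

0.866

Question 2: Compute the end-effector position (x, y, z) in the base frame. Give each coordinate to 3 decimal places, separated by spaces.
5.018 14.423 9.500

after link 1: o_1 = (0.8660, -0.5000, 4.0000)
after link 2: o_2 = (2.8660, 2.9641, 5.0000)
after link 3: o_3 = (4.1160, 6.8612, 5.5000)
after link 4: o_4 = (2.5179, 10.0933, 5.5000)
after link 5: o_5 = (5.0179, 14.4234, 9.5000)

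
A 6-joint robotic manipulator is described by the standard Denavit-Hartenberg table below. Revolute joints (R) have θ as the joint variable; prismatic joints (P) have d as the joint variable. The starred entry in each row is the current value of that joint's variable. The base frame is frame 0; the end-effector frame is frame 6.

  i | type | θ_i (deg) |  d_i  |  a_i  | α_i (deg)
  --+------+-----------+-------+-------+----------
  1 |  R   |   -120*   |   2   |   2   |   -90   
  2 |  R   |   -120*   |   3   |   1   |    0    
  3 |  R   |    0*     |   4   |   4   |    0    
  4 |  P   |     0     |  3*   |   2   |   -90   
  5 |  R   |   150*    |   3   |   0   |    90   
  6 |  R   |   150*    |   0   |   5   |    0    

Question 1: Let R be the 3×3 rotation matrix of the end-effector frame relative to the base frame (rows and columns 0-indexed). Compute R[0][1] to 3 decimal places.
End-effector y-axis (col 1 of R) = (0.6998,0.7120,-0.0580)
R[0][1] = 0.6998

0.700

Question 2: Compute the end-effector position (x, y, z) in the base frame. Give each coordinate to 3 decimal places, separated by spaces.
after link 1: o_1 = (-1.0000, -1.7321, 2.0000)
after link 2: o_2 = (1.8481, -2.7990, 2.8660)
after link 3: o_3 = (6.3122, -3.0670, 6.3301)
after link 4: o_4 = (9.4103, -3.7010, 8.0622)
after link 5: o_5 = (8.1112, -5.9510, 9.5622)
after link 6: o_6 = (9.8412, -7.2847, 14.0598)

9.841 -7.285 14.060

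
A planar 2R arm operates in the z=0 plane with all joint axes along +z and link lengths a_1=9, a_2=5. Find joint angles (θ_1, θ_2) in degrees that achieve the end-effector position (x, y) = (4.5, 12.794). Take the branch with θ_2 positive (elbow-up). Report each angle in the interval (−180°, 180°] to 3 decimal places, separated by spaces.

cos θ_2 = (183.9364−9²−5²)/(2·9·5) = 0.8660; θ_2 = 30.0074° (elbow-up)
β = atan2(12.7940,4.5000) = 70.6218°; ψ = atan2(2.5006,13.3298) = 10.6247°
θ_1 = β − ψ = 59.9971°

59.997 30.007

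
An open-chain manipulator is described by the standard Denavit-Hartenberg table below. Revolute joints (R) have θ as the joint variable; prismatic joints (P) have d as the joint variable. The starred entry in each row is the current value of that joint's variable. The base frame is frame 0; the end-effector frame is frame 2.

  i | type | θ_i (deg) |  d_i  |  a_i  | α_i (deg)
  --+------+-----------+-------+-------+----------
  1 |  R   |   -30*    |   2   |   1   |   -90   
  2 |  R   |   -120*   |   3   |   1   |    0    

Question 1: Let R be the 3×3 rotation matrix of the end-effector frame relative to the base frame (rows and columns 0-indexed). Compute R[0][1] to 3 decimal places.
End-effector y-axis (col 1 of R) = (0.7500,-0.4330,0.5000)
R[0][1] = 0.7500

0.750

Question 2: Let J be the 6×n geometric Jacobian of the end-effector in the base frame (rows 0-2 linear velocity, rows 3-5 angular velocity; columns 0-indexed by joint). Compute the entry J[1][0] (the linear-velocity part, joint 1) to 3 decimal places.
axis z_0 = ẑ; lever o_n−o_0 = (1.9330,2.3481,2.8660)
cross product → J_v[:, 0] = (-2.3481,1.9330,0.0000)
J_ω[:, 0] = z_0
entry J[1][0] = 1.9330

1.933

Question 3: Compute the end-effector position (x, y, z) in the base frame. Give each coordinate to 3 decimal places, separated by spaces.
after link 1: o_1 = (0.8660, -0.5000, 2.0000)
after link 2: o_2 = (1.9330, 2.3481, 2.8660)

1.933 2.348 2.866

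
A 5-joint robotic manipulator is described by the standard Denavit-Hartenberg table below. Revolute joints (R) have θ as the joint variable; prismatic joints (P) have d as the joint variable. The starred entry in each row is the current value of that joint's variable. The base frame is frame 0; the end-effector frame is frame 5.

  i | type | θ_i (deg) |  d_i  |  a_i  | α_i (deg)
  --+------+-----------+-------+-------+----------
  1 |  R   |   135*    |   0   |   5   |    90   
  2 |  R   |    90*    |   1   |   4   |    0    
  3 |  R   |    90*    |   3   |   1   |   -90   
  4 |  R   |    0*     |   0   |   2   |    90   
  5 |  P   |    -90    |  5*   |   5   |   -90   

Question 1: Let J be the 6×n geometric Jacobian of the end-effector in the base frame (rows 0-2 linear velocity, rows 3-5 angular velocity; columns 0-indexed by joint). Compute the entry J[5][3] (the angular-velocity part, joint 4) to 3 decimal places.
-1.000

axis z_3 = (0.0000,-0.0000,-1.0000); lever o_n−o_3 = (4.9497,2.1213,5.0000)
cross product → J_v[:, 3] = (2.1213,-4.9497,0.0000)
J_ω[:, 3] = z_3
entry J[5][3] = -1.0000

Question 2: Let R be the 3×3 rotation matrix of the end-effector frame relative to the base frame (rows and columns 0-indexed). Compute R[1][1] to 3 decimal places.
-0.707

End-effector y-axis (col 1 of R) = (-0.7071,-0.7071,-0.0000)
R[1][1] = -0.7071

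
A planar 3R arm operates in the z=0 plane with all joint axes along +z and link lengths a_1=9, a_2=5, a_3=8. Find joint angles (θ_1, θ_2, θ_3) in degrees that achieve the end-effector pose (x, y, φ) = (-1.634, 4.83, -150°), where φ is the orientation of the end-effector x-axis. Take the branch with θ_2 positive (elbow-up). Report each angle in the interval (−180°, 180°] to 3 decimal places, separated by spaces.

wrist centre = target − a_3·(cos φ, sin φ) = (5.2942, 8.8300)
cos θ_2 = (105.9975−9²−5²)/(2·9·5) = -0.0000; θ_2 = 90.0016° (elbow-up)
β = atan2(8.8300,5.2942) = 59.0544°; ψ = atan2(5.0000,8.9999) = 29.0550°
θ_1 = β − ψ = 29.9994°
θ_3 = φ − θ_1 − θ_2 = 89.9990° (wrapped to (-180°,180°])

29.999 90.002 89.999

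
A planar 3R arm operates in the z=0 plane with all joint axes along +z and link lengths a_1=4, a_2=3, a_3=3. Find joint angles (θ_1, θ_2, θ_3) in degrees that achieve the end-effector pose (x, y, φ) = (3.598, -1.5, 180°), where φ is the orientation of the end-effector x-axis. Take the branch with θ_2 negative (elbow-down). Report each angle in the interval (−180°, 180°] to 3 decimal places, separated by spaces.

0.002 -30.005 -149.997

wrist centre = target − a_3·(cos φ, sin φ) = (6.5980, -1.5000)
cos θ_2 = (45.7836−4²−3²)/(2·4·3) = 0.8660; θ_2 = -30.0048° (elbow-down)
β = atan2(-1.5000,6.5980) = -12.8080°; ψ = atan2(-1.5002,6.5980) = -12.8099°
θ_1 = β − ψ = 0.0019°
θ_3 = φ − θ_1 − θ_2 = -149.9971° (wrapped to (-180°,180°])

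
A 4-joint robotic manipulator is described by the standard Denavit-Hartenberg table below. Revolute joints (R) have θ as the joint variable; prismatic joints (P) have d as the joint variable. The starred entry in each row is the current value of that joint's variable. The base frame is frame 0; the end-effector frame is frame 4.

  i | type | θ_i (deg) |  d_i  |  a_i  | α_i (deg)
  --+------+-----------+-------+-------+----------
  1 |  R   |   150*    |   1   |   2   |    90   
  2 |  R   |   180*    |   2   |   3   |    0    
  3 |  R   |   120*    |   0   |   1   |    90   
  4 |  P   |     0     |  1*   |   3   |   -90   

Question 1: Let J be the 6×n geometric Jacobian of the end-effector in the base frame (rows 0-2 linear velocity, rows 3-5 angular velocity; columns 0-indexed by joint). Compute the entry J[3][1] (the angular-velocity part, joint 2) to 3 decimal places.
axis z_1 = (0.5000,0.8660,0.0000); lever o_n−o_1 = (2.6160,0.7990,-3.9641)
cross product → J_v[:, 1] = (-3.4330,1.9821,-1.8660)
J_ω[:, 1] = z_1
entry J[3][1] = 0.5000

0.500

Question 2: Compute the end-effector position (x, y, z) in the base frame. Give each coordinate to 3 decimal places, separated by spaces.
after link 1: o_1 = (-1.7321, 1.0000, 1.0000)
after link 2: o_2 = (1.8660, 1.2321, 1.0000)
after link 3: o_3 = (1.4330, 1.4821, 0.1340)
after link 4: o_4 = (0.8840, 1.7990, -2.9641)

0.884 1.799 -2.964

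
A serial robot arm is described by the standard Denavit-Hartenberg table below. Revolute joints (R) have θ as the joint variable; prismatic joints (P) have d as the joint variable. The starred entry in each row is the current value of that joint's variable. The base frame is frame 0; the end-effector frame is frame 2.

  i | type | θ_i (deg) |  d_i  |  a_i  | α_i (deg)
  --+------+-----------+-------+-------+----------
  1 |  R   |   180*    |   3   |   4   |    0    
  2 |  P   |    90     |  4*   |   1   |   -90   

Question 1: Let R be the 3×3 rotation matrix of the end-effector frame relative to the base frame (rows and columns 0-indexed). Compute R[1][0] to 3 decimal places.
End-effector x-axis (col 0 of R) = (-0.0000,-1.0000,0.0000)
R[1][0] = -1.0000

-1.000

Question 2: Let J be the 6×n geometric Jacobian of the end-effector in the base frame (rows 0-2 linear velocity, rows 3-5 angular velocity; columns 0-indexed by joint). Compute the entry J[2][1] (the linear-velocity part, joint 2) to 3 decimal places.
prismatic axis z_1 = (0.0000,0.0000,1.0000)
J_v[:, 1] = z_1; J_ω[:, 1] = (0,0,0)
entry J[2][1] = 1.0000

1.000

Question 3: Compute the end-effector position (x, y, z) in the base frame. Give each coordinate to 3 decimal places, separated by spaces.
-4.000 -1.000 7.000

after link 1: o_1 = (-4.0000, 0.0000, 3.0000)
after link 2: o_2 = (-4.0000, -1.0000, 7.0000)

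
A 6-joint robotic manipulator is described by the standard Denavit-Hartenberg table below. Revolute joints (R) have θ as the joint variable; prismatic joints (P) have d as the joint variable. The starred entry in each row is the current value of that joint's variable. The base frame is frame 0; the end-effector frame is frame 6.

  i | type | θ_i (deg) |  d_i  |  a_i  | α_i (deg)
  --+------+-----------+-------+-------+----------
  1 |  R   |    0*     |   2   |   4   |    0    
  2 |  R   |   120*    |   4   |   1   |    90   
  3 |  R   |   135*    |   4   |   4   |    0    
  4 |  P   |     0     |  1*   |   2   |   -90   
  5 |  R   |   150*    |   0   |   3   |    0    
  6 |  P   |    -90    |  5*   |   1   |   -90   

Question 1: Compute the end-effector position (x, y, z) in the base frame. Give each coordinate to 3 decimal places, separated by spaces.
8.928 -3.268 5.224

after link 1: o_1 = (4.0000, 0.0000, 2.0000)
after link 2: o_2 = (3.5000, 0.8660, 6.0000)
after link 3: o_3 = (8.3783, 0.4165, 8.8284)
after link 4: o_4 = (9.9514, -0.3082, 10.2426)
after link 5: o_5 = (7.7339, 0.5328, 8.4055)
after link 6: o_6 = (8.9284, -3.2683, 5.2235)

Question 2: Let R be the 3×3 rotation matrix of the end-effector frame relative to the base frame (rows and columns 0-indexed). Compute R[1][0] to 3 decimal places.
End-effector x-axis (col 0 of R) = (-0.5732,-0.7392,0.3536)
R[1][0] = -0.7392

-0.739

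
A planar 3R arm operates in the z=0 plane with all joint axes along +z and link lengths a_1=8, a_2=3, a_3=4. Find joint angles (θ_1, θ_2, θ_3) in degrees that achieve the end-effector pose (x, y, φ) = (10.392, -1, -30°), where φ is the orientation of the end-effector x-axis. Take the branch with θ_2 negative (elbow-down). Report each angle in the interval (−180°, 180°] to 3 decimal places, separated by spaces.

wrist centre = target − a_3·(cos φ, sin φ) = (6.9279, 1.0000)
cos θ_2 = (48.9958−8²−3²)/(2·8·3) = -0.5001; θ_2 = -120.0058° (elbow-down)
β = atan2(1.0000,6.9279) = 8.2136°; ψ = atan2(-2.5979,6.4997) = -21.7864°
θ_1 = β − ψ = 30.0000°
θ_3 = φ − θ_1 − θ_2 = 60.0058° (wrapped to (-180°,180°])

30.000 -120.006 60.006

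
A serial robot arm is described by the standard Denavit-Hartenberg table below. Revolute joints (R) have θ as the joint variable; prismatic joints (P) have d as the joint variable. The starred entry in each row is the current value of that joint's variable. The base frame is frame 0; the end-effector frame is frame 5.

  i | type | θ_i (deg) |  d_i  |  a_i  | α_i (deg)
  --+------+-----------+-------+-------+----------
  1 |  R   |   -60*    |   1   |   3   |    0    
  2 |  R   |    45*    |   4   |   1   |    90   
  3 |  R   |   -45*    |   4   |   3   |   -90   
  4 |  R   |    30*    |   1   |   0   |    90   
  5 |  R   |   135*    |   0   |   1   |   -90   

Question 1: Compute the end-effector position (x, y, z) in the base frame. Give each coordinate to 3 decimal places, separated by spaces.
4.136 -7.811 4.519

after link 1: o_1 = (1.5000, -2.5981, 1.0000)
after link 2: o_2 = (2.4659, -2.8569, 5.0000)
after link 3: o_3 = (3.4797, -7.2696, 2.8787)
after link 4: o_4 = (4.1627, -7.4526, 3.5858)
after link 5: o_5 = (4.1359, -7.8115, 4.5188)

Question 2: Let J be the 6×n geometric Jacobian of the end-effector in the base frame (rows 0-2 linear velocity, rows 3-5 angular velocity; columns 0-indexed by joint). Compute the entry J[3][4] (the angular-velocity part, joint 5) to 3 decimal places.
0.117

axis z_4 = (0.1174,-0.9280,-0.3536); lever o_n−o_4 = (-0.0268,-0.3588,0.9330)
cross product → J_v[:, 4] = (-0.9927,-0.1000,-0.0670)
J_ω[:, 4] = z_4
entry J[3][4] = 0.1174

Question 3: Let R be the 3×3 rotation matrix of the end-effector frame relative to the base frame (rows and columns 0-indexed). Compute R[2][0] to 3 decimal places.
0.933

End-effector x-axis (col 0 of R) = (-0.0268,-0.3588,0.9330)
R[2][0] = 0.9330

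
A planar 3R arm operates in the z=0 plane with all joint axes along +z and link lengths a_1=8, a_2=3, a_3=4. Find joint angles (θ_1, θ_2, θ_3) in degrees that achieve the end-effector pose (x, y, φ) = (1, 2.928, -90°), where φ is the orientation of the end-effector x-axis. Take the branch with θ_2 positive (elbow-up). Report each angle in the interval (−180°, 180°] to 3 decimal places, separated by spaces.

wrist centre = target − a_3·(cos φ, sin φ) = (1.0000, 6.9280)
cos θ_2 = (48.9972−8²−3²)/(2·8·3) = -0.5001; θ_2 = 120.0039° (elbow-up)
β = atan2(6.9280,1.0000) = 81.7866°; ψ = atan2(2.5980,6.4998) = 21.7866°
θ_1 = β − ψ = 60.0000°
θ_3 = φ − θ_1 − θ_2 = 89.9961° (wrapped to (-180°,180°])

60.000 120.004 89.996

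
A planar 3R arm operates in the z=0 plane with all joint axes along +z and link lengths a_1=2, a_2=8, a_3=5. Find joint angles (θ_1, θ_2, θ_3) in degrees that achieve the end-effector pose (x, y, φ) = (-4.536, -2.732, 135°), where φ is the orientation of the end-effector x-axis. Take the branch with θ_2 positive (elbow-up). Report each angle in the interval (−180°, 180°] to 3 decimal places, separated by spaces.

wrist centre = target − a_3·(cos φ, sin φ) = (-1.0005, -6.2675)
cos θ_2 = (40.2829−2²−8²)/(2·2·8) = -0.8662; θ_2 = 150.0153° (elbow-up)
β = atan2(-6.2675,-1.0005) = -99.0694°; ψ = atan2(3.9981,-4.9293) = 140.9544°
θ_1 = β − ψ = -240.0238°
θ_3 = φ − θ_1 − θ_2 = -134.9915° (wrapped to (-180°,180°])

119.976 150.015 -134.992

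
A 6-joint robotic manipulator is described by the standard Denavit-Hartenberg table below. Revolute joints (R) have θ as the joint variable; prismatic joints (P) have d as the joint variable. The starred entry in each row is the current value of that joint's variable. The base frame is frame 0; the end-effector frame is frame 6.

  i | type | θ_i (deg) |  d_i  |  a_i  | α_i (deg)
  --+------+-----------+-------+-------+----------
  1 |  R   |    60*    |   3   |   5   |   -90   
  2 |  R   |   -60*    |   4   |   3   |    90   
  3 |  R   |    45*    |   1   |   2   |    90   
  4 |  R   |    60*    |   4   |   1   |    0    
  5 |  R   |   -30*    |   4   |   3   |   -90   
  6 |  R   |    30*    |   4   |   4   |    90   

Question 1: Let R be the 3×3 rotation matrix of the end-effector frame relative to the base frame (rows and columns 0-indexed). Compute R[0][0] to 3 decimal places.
End-effector x-axis (col 0 of R) = (-0.9088,0.1937,0.3696)
R[0][0] = -0.9088

-0.909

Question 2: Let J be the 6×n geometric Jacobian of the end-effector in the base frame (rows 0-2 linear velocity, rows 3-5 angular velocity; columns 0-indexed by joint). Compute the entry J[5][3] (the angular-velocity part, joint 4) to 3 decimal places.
axis z_3 = (0.7891,-0.0474,0.6124); lever o_n−o_3 = (-0.3247,-3.2522,9.9649)
cross product → J_v[:, 3] = (1.5195,-8.0626,-2.5818)
J_ω[:, 3] = z_3
entry J[5][3] = 0.6124

0.612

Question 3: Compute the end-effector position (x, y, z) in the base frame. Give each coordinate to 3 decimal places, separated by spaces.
after link 1: o_1 = (2.5000, 4.3301, 3.0000)
after link 2: o_2 = (-0.2141, 7.6292, 5.5981)
after link 3: o_3 = (-1.5183, 8.1986, 7.3228)
after link 4: o_4 = (1.0455, 7.6895, 10.5115)
after link 5: o_5 = (2.4209, 8.0891, 15.3020)
after link 6: o_6 = (-1.8430, 4.9465, 17.2877)

-1.843 4.946 17.288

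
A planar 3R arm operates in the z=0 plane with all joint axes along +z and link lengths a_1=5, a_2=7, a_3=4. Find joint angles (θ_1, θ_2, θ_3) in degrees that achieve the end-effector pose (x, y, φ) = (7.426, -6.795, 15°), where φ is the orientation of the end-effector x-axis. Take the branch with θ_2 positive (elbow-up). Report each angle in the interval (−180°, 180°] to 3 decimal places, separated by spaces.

wrist centre = target − a_3·(cos φ, sin φ) = (3.5623, -7.8303)
cos θ_2 = (74.0032−5²−7²)/(2·5·7) = 0.0000; θ_2 = 89.9974° (elbow-up)
β = atan2(-7.8303,3.5623) = -65.5374°; ψ = atan2(7.0000,5.0003) = 54.4606°
θ_1 = β − ψ = -119.9980°
θ_3 = φ − θ_1 − θ_2 = 45.0006° (wrapped to (-180°,180°])

-119.998 89.997 45.001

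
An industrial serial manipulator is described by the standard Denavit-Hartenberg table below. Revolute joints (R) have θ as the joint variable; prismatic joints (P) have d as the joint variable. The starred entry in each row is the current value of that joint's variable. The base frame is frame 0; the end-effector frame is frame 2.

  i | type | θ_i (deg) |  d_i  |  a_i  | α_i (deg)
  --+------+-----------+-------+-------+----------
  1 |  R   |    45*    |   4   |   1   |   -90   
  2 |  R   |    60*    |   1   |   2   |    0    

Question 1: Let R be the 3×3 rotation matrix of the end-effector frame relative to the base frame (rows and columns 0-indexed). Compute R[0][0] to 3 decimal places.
End-effector x-axis (col 0 of R) = (0.3536,0.3536,-0.8660)
R[0][0] = 0.3536

0.354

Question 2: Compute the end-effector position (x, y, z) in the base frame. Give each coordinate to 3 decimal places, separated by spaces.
0.707 2.121 2.268

after link 1: o_1 = (0.7071, 0.7071, 4.0000)
after link 2: o_2 = (0.7071, 2.1213, 2.2679)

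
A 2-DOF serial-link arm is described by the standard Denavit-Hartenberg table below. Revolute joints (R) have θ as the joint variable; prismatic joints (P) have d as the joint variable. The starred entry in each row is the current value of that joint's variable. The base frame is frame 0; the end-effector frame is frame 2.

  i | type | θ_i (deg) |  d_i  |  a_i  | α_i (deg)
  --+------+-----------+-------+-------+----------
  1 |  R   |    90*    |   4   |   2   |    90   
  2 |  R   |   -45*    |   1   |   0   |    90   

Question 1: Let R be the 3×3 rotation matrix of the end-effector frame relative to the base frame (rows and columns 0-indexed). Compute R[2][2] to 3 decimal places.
-0.707

End-effector z-axis (col 2 of R) = (0.0000,-0.7071,-0.7071)
R[2][2] = -0.7071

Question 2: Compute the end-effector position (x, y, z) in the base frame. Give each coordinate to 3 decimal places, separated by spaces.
after link 1: o_1 = (0.0000, 2.0000, 4.0000)
after link 2: o_2 = (1.0000, 2.0000, 4.0000)

1.000 2.000 4.000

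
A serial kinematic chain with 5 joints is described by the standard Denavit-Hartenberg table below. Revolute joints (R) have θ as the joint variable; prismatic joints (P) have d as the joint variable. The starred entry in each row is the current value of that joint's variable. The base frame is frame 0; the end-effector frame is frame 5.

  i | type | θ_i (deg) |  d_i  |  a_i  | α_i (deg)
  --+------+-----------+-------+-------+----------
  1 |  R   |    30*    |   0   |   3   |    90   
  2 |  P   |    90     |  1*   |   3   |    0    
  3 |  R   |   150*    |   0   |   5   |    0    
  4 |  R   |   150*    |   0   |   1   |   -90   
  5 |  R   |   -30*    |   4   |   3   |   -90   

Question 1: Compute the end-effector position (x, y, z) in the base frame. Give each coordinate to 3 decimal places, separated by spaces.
after link 1: o_1 = (2.5981, 1.5000, 0.0000)
after link 2: o_2 = (3.0981, 0.6340, 3.0000)
after link 3: o_3 = (0.9330, -0.6160, -1.3301)
after link 4: o_4 = (1.6830, -0.1830, -0.8301)
after link 5: o_5 = (2.6495, -1.3571, 3.9330)

2.650 -1.357 3.933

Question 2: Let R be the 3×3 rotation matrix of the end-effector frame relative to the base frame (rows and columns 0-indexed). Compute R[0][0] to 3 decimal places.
End-effector x-axis (col 0 of R) = (0.8995,-0.0580,0.4330)
R[0][0] = 0.8995

0.900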